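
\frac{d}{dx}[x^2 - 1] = 2*x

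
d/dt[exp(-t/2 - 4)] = -exp(-t/2 - 4)/2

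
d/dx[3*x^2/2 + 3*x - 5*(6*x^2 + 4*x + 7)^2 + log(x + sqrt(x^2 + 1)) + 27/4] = (-720*x^5 - 720*x^4*sqrt(x^2 + 1) - 720*x^4 - 720*x^3*sqrt(x^2 + 1) - 1717*x^3 - 997*x^2*sqrt(x^2 + 1) - 997*x^2 - 277*x*sqrt(x^2 + 1) - 996*x + sqrt(x^2 + 1) - 277)/(x^2 + x*sqrt(x^2 + 1) + 1)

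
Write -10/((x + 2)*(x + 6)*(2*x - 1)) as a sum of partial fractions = -8/(13*(2*x - 1)) - 5/(26*(x + 6)) + 1/(2*(x + 2))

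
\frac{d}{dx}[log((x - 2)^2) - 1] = 2/(x - 2)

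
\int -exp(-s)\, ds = exp(-s) + C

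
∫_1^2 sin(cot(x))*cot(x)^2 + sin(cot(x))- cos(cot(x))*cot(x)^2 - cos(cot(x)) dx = sqrt(2)*(-sin(1/tan(1) + pi/4) + sin(1/tan(2) + pi/4))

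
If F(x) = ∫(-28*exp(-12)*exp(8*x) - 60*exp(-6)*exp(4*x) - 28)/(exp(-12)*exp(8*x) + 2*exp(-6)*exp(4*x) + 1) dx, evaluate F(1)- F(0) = -28 - exp(6)/(1 + exp(6)) + exp(2)/(1 + exp(2))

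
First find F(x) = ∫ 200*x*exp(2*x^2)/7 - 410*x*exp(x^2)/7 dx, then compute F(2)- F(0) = -15*exp(4) + 15 + 2*(-5 + 5*exp(4))^2/7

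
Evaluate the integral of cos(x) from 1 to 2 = -sin(1) + sin(2)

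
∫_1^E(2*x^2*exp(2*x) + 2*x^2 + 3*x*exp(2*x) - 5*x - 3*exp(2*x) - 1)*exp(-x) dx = -exp(-1) + E + (-exp(-E) + exp(E))*(-E - 2 + 2*exp(2))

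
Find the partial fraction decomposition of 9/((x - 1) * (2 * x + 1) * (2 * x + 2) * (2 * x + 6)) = -6/(5*(2*x + 1)) - 9/(160*(x + 3)) + 9/(16*(x + 1)) + 3/(32*(x - 1))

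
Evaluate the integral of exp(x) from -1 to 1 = E - exp(-1)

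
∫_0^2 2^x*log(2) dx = 3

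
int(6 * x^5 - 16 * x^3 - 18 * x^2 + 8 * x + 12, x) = x^6 - 4*x^4 - 6*x^3 + 4*x^2 + 12*x + C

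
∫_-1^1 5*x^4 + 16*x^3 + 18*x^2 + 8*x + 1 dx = 16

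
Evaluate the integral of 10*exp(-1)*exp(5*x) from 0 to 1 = -2*exp(-1) + 2*exp(4)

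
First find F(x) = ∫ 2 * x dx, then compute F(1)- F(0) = 1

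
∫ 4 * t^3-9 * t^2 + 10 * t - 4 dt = t^4 - 3*t^3 + 5*t^2 - 4*t + C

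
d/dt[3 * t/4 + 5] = 3/4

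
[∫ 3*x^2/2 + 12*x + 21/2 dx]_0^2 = 49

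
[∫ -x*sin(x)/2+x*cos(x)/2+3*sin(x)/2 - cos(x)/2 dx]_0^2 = 1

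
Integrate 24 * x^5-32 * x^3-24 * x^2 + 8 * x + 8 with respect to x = 4*x^6 - 8*x^4 - 8*x^3 + 4*x^2 + 8*x + C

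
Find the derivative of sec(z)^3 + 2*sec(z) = (2 + 3/cos(z)^2)*sin(z)/cos(z)^2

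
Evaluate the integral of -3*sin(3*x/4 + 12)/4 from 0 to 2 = -cos(12) + cos(27/2)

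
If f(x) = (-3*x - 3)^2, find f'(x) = 18*x + 18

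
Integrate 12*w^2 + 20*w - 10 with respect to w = 4*w^3 + 10*w^2 - 10*w + C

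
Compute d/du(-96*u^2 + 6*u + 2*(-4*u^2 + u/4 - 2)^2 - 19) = 128*u^3 - 12*u^2 - 511*u/4 + 4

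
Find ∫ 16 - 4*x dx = -2*x^2 + 16*x + C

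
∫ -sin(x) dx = cos(x) + C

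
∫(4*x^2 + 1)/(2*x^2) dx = 2*x - 1/(2*x) + C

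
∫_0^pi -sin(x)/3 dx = -2/3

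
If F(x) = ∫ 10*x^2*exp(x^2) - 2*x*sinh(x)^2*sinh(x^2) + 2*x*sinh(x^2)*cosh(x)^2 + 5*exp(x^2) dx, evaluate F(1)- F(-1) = 10*E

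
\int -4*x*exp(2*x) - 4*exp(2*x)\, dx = (-2*x - 1)*exp(2*x) + C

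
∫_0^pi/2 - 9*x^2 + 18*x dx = (-2 + pi/2)^2*(-3*pi/2 - 3) + 12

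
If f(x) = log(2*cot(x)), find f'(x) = -2/sin(2*x)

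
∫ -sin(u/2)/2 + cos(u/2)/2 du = sqrt(2)*sin(u/2 + pi/4) + C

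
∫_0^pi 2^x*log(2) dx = -1 + 2^pi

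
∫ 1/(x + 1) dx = log(5*x + 5) + C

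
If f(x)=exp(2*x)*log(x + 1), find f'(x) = (2*x*exp(2*x)*log(x + 1) + 2*exp(2*x)*log(x + 1) + exp(2*x))/(x + 1)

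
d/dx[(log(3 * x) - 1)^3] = (3*log(x)^2 - 6*log(x) + 6*log(3)*log(x) - 6*log(3) + 3 + 3*log(3)^2)/x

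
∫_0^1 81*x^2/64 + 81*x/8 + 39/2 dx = 1599/64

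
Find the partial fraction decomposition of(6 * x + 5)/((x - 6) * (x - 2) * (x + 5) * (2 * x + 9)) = -176/(273*(2*x + 9)) + 25/(77*(x + 5)) - 17/(364*(x - 2)) + 41/(924*(x - 6))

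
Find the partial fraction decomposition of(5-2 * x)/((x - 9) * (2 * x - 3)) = -4/(15*(2*x - 3)) - 13/(15*(x - 9))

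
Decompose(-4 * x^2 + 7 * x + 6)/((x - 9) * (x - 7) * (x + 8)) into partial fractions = -6/(5*(x + 8)) + 47/(10*(x - 7)) - 15/(2*(x - 9))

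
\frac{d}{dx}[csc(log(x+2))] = -cot(log(x + 2))*csc(log(x + 2))/(x + 2)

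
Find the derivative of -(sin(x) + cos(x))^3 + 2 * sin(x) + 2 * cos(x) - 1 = sqrt(2)*(-3*sin(3*x + pi/4) + cos(x + pi/4))/2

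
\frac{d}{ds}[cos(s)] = -sin(s)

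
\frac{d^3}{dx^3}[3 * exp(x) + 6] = 3*exp(x)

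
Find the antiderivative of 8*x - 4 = 4*x^2 - 4*x + C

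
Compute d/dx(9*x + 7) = 9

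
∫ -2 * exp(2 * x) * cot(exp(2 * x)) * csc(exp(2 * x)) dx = csc(exp(2*x)) + C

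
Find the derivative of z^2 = 2*z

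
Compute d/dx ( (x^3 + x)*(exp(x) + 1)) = x^3*exp(x) + 3*x^2*exp(x) + 3*x^2 + x*exp(x) + exp(x) + 1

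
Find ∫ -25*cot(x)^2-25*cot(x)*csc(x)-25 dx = 25*cot(x) + 25*csc(x) + C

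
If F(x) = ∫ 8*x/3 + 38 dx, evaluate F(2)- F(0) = 244/3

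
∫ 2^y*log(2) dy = 2^y + C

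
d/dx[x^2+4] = 2*x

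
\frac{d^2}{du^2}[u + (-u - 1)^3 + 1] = -6*u - 6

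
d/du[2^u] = 2^u*log(2)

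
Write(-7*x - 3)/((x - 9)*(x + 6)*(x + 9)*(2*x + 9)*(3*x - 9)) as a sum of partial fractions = 152/(10935*(2*x + 9)) + 5/(1458*(x + 9)) - 13/(1215*(x + 6)) + 1/(1215*(x - 3)) - 11/(21870*(x - 9))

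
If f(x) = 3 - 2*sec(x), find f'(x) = -2*tan(x)*sec(x)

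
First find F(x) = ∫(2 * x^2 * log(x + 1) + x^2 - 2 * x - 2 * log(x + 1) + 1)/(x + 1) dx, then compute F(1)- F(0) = 0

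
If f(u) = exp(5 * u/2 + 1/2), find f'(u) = 5*exp(5*u/2 + 1/2)/2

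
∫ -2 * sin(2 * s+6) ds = cos(2*s + 6) + C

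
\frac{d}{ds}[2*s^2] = 4*s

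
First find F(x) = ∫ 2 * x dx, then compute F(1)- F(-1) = 0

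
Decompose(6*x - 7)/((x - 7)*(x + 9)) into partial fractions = 61/(16*(x + 9)) + 35/(16*(x - 7))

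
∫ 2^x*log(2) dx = 2^x + C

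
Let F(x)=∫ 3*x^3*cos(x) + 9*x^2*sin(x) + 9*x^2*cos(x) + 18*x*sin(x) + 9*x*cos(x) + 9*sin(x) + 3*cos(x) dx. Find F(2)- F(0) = 81*sin(2)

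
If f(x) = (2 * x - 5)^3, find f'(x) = 24*x^2 - 120*x + 150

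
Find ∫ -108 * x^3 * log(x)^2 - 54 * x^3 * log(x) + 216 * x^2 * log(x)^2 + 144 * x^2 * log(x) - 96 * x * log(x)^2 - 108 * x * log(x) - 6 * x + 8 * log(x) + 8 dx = x*(3*x - 4)*(-3*x*(3*x - 4)*log(x) - 2)*log(x) + C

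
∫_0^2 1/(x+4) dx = -log(2) + log(3)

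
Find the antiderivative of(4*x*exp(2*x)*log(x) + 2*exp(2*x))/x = 2*exp(2*x)*log(x) + C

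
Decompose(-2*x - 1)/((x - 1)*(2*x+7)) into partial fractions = -4/(3*(2*x + 7)) - 1/(3*(x - 1))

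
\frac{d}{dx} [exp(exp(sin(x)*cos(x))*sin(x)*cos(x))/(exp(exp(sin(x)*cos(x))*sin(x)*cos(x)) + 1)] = (sin(4*x)/4 + cos(2*x))*exp(exp(sin(2*x)/2)*sin(2*x)/2)*exp(sin(2*x)/2)/(exp(exp(sin(2*x)/2)*sin(2*x)/2) + 1)^2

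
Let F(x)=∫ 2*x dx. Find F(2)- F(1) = 3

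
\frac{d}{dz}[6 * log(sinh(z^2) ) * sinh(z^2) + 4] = 12*z*(log(sinh(z^2)) + 1)*cosh(z^2)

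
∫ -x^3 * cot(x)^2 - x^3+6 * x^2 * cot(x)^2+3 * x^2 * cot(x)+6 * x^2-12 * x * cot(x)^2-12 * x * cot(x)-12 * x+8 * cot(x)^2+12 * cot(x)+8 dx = (x - 2)^3*cot(x) + C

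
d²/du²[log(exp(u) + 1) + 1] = exp(u)/(exp(2*u) + 2*exp(u) + 1)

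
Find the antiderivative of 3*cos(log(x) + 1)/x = 3*sin(log(x) + 1) + C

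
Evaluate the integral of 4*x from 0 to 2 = 8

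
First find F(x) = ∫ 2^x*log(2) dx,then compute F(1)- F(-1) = 3/2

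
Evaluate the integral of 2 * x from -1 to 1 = 0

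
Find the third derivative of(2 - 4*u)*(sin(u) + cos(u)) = -4*u*sin(u) + 4*u*cos(u) + 14*sin(u) + 10*cos(u)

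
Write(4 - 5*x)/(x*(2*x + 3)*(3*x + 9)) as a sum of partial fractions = -46/(27*(2*x + 3)) + 19/(27*(x + 3)) + 4/(27*x)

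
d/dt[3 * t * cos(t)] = -3*t*sin(t) + 3*cos(t)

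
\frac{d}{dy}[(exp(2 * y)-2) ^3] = 6*exp(6*y) - 24*exp(4*y) + 24*exp(2*y)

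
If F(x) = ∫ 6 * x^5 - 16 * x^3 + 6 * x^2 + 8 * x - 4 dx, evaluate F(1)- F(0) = -1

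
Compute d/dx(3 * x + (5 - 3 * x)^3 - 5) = -81*x^2 + 270*x - 222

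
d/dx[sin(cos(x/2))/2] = -sin(x/2)*cos(cos(x/2))/4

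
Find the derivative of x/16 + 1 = 1/16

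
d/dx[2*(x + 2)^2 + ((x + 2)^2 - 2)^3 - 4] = 6*x^5 + 60*x^4 + 216*x^3 + 336*x^2 + 220*x + 56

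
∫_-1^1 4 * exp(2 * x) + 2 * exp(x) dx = -2*(exp(-1) + 1)*exp(-1) + 2*E*(1 + E)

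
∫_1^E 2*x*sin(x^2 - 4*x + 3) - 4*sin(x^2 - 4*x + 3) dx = 1 - cos(1 - (-2 + E)^2)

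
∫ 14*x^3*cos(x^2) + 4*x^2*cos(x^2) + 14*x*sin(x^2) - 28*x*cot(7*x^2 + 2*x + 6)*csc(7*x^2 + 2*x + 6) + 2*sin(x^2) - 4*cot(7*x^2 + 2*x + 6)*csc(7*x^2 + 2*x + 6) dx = x*(7*x + 2)*sin(x^2) + 2*csc(7*x^2 + 2*x + 6) + C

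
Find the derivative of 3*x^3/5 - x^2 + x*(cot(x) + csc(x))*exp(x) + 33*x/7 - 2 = 9*x^2/5 + x*exp(x)/tan(x) - sqrt(2)*x*exp(x)*cos(x + pi/4)/sin(x)^2 - x*exp(x)/sin(x)^2 - 2*x + exp(x)/tan(x) + exp(x)/sin(x) + 33/7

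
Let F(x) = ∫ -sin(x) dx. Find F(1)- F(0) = -1 + cos(1)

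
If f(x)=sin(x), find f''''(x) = sin(x)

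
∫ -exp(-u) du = exp(-u) + C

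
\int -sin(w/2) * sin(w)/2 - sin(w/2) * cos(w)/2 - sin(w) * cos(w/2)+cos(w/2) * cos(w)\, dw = sqrt(2)*sin(w + pi/4)*cos(w/2) + C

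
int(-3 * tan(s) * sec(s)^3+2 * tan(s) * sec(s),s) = (2 - sec(s)^2)*sec(s) + C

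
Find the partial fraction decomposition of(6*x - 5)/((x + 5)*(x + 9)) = 59/(4*(x + 9)) - 35/(4*(x + 5))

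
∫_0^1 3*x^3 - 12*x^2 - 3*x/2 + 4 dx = 0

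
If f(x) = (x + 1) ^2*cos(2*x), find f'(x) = -2*x^2*sin(2*x) - 4*x*sin(2*x) + 2*x*cos(2*x) - 2*sin(2*x) + 2*cos(2*x)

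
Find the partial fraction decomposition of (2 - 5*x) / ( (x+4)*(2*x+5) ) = 29/(3*(2*x + 5)) - 22/(3*(x + 4))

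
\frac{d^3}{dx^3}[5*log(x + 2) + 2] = 10/(x^3 + 6*x^2 + 12*x + 8)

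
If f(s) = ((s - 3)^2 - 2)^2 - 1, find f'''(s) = 24*s - 72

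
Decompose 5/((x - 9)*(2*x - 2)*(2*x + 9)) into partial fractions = 10/(297*(2*x + 9)) - 5/(176*(x - 1)) + 5/(432*(x - 9))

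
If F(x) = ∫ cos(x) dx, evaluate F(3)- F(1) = -sin(1) + sin(3)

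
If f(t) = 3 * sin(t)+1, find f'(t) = 3*cos(t)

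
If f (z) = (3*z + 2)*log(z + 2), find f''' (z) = (-3*z - 14)/(z^3 + 6*z^2 + 12*z + 8)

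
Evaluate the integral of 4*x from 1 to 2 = 6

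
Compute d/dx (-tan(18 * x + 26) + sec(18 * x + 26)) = -18*tan(18*x + 26)^2 + 18*tan(18*x + 26)*sec(18*x + 26) - 18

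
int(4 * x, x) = 2*x^2 + C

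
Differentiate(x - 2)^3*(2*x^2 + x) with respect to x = 10*x^4 - 44*x^3 + 54*x^2 - 8*x - 8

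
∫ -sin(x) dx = cos(x) + C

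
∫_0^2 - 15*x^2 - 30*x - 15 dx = -130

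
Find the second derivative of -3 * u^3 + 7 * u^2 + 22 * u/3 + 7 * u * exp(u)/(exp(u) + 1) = (-18*u*exp(3*u) - 61*u*exp(2*u) - 47*u*exp(u) - 18*u + 14*exp(3*u) + 56*exp(2*u) + 56*exp(u) + 14)/(exp(3*u) + 3*exp(2*u) + 3*exp(u) + 1)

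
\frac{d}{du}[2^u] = 2^u*log(2)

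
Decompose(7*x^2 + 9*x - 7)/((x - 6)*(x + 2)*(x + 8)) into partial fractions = 123/(28*(x + 8)) - 1/(16*(x + 2)) + 299/(112*(x - 6))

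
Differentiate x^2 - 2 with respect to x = 2*x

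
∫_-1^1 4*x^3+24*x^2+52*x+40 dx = 96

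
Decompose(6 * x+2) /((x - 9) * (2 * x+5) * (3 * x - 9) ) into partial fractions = -52/(759*(2*x + 5)) - 10/(99*(x - 3)) + 28/(207*(x - 9))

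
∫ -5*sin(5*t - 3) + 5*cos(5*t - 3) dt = sqrt(2)*cos(-5*t + pi/4 + 3) + C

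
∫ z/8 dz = z^2/16 + C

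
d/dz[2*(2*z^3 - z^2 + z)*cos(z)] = -4*z^3*sin(z) + 2*z^2*sin(z) + 12*z^2*cos(z) - 2*z*sin(z) - 4*z*cos(z) + 2*cos(z)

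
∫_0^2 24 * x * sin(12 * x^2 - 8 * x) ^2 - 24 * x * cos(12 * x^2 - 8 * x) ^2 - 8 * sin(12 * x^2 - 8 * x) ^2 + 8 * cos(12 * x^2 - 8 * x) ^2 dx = -sin(64)/2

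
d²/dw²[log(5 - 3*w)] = -9/(9*w^2 - 30*w + 25)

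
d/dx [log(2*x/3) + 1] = 1/x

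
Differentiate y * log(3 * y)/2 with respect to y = log(y)/2 + 1/2 + log(3)/2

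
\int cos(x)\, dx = sin(x) + C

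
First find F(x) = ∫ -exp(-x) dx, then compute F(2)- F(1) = -exp(-1) + exp(-2)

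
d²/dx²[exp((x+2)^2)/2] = 2*x^2*exp(x^2 + 4*x + 4) + 8*x*exp(x^2 + 4*x + 4) + 9*exp(x^2 + 4*x + 4)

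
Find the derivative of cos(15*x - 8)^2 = -15*sin(30*x - 16)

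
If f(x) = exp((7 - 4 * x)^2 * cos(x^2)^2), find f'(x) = 4*(-16*x^3*sin(x^2) + 56*x^2*sin(x^2) - 49*x*sin(x^2) + 8*x*cos(x^2) - 14*cos(x^2))*exp(49)*exp(-56*x)*exp(16*x^2)*exp(56*x*sin(x^2)^2)*exp(-16*x^2*sin(x^2)^2)*exp(-49*sin(x^2)^2)*cos(x^2)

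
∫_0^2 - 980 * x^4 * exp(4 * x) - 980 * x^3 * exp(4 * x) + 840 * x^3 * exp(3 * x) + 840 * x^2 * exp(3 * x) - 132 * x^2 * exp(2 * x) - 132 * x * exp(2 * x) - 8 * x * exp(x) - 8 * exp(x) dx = -5*(-8*exp(2) + 28*exp(4))^2 - 16*exp(2) + 56*exp(4)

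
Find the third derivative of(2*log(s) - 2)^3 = (48*log(s)^2 - 240*log(s) + 240)/s^3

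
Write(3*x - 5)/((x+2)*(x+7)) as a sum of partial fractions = 26/(5*(x + 7)) - 11/(5*(x + 2))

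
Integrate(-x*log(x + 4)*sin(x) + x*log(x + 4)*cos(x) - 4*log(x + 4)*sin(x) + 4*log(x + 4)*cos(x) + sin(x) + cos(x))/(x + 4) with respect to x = sqrt(2)*log(x + 4)*sin(x + pi/4) + C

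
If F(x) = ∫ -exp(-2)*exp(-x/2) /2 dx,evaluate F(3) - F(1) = -exp(-5/2) + exp(-7/2)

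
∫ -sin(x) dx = cos(x) + C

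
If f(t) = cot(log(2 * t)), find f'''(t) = (-6*cot(log(t) + log(2))^4 - 6*cot(log(t) + log(2))^3 - 10*cot(log(t) + log(2))^2 - 6*cot(log(t) + log(2)) - 4)/t^3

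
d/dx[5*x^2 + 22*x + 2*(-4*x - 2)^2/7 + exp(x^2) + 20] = 2*x*exp(x^2) + 134*x/7 + 186/7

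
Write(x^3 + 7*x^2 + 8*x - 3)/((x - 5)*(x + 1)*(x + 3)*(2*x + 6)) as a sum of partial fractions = -11/(256*(x + 3)) + 9/(32*(x + 3)^2) + 5/(48*(x + 1)) + 337/(768*(x - 5))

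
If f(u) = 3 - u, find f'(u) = -1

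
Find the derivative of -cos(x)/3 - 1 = sin(x)/3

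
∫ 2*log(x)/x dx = log(x)^2 + C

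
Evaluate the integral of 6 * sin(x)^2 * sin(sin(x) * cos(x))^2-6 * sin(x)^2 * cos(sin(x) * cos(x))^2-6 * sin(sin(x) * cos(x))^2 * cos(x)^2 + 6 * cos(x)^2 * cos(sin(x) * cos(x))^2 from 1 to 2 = -3*sin(sin(2)) + 3*sin(sin(4))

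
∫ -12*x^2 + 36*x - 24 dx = -4*x^3 + 18*x^2 - 24*x + C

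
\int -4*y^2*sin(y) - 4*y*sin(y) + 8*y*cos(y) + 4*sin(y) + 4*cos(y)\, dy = 4*(y^2 + y - 1)*cos(y) + C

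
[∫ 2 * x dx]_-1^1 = 0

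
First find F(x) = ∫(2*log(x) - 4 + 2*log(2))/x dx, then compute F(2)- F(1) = -(-2 + log(2))^2 + (-2 + log(4))^2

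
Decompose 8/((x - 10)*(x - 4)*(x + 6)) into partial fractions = 1/(20*(x + 6)) - 2/(15*(x - 4)) + 1/(12*(x - 10))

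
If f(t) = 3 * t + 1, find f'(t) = 3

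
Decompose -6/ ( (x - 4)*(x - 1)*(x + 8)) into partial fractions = -1/(18*(x + 8)) + 2/(9*(x - 1)) - 1/(6*(x - 4))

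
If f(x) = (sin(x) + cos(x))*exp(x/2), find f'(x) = (-sin(x) + 3*cos(x))*exp(x/2)/2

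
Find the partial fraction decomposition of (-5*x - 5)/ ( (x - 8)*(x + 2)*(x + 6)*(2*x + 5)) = 20/(49*(2*x + 5)) - 25/(392*(x + 6)) - 1/(8*(x + 2)) - 3/(196*(x - 8))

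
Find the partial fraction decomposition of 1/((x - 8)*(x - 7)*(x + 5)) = 1/(156*(x + 5)) - 1/(12*(x - 7)) + 1/(13*(x - 8))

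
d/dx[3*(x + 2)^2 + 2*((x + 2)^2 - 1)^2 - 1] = 8*x^3 + 48*x^2 + 94*x + 60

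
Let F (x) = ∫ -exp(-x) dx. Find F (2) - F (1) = -exp(-1) + exp(-2)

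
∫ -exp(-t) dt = exp(-t) + C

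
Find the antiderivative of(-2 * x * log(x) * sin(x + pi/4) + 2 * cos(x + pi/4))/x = 2*log(x)*cos(x + pi/4) + C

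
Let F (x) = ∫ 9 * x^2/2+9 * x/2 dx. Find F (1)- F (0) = 15/4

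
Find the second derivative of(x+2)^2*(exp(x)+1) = x^2*exp(x) + 8*x*exp(x) + 14*exp(x) + 2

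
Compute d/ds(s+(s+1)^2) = 2*s + 3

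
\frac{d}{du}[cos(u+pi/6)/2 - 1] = -sin(u + pi/6)/2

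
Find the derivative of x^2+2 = 2*x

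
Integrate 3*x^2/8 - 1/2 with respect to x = x^3/8 - x/2 + C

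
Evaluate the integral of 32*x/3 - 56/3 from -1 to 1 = -112/3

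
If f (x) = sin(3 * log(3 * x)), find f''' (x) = (27*sin(3*(log(x) + log(3))) - 21*cos(3*(log(x) + log(3))))/x^3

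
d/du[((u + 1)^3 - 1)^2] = 6*u^5 + 30*u^4 + 60*u^3 + 54*u^2 + 18*u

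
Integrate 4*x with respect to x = 2*x^2 + C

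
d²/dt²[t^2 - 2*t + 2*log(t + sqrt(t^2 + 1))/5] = (40*t^6 + 40*t^5*sqrt(t^2 + 1) + 82*t^4 + 62*t^3*sqrt(t^2 + 1) + 54*t^2 + 28*t*sqrt(t^2 + 1) + 10)/(20*t^6 + 20*t^5*sqrt(t^2 + 1) + 45*t^4 + 35*t^3*sqrt(t^2 + 1) + 30*t^2 + 15*t*sqrt(t^2 + 1) + 5)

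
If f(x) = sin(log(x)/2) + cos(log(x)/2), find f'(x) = sqrt(2)*cos(log(x)/2 + pi/4)/(2*x)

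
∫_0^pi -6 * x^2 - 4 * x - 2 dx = -2*pi*(1 + pi + pi^2)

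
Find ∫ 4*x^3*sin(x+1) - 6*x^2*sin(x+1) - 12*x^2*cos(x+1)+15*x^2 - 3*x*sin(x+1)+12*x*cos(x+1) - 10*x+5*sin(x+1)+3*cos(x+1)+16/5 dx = 5*x^3 - 5*x^2 + 16*x/5 + (-4*x^3 + 6*x^2 + 3*x - 5)*cos(x + 1) + C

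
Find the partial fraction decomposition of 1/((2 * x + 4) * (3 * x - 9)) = -1/(30*(x + 2)) + 1/(30*(x - 3))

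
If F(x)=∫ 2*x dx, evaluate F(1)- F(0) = 1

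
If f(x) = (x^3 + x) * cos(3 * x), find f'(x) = -3*x^3*sin(3*x) + 3*x^2*cos(3*x) - 3*x*sin(3*x) + cos(3*x)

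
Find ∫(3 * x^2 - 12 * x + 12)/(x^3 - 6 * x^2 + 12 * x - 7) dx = log((x - 2)^3 + 1) + C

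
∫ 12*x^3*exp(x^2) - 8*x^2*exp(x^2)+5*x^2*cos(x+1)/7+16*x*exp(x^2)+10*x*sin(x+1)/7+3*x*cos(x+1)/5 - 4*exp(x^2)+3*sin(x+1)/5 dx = x*(25*x + 21)*sin(x + 1)/35 + (6*x^2 - 4*x + 2)*exp(x^2) + C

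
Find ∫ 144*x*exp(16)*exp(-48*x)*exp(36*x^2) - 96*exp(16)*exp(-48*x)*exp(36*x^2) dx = 2*exp(4*(3*x - 2)^2) + C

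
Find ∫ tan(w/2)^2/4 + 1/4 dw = tan(w/2)/2 + C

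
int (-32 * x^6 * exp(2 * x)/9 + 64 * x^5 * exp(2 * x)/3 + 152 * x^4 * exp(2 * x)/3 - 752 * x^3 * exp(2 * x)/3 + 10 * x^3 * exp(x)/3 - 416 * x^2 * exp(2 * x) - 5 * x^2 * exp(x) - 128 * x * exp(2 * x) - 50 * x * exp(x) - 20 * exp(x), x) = -x*(4*x*(-2*x^2 + 9*x + 12)*exp(x) + 15)*(-2*x^2 + 9*x + 12)*exp(x)/9 + C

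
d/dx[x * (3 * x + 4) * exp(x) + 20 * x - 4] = 3*x^2*exp(x) + 10*x*exp(x) + 4*exp(x) + 20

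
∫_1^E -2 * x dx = 1 - exp(2)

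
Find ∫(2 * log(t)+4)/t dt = (log(t) + 4)*log(t) + C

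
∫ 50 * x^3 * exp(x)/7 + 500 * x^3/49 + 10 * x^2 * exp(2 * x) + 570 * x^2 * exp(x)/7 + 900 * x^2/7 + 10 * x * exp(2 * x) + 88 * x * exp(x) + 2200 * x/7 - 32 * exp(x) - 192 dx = -10*x^2/7 - 2*x*exp(x) - 12*x + 5*(5*x^2 + 7*x*exp(x) + 42*x - 21)^2/49 + C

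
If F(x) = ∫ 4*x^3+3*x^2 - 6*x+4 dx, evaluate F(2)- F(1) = 17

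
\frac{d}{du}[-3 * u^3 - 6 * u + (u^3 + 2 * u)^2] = 6*u^5 + 16*u^3 - 9*u^2 + 8*u - 6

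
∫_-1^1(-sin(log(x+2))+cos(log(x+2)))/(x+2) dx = -1 + cos(log(3)) + sin(log(3))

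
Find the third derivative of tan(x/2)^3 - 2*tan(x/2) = 15*tan(x/2)^6/2 + 51*tan(x/2)^4/4 + 11*tan(x/2)^2/2 + 1/4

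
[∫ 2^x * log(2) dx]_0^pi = -1 + 2^pi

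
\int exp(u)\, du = exp(u) + C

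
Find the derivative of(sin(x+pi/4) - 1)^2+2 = cos(2*x) - 2*cos(x + pi/4)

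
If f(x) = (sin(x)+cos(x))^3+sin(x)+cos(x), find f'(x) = sqrt(2)*(3*sin(3*x + pi/4) + 5*cos(x + pi/4))/2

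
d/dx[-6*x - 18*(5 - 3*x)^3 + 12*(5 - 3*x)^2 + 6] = 1458*x^2 - 4644*x + 3684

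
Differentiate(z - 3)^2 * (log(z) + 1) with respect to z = (2*z^2*log(z) + 3*z^2 - 6*z*log(z) - 12*z + 9)/z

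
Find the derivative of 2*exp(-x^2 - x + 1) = (-4*x - 2)*exp(-x^2 - x + 1)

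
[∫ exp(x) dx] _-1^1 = E - exp(-1)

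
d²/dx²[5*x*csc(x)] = 5*(-x + 2*x/sin(x)^2 - 2*cos(x)/sin(x))/sin(x)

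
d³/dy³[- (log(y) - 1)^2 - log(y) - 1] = (8 - 4*log(y))/y^3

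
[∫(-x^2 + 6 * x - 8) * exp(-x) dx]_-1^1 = -9*E + exp(-1)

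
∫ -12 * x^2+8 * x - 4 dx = -4*x^3 + 4*x^2 - 4*x + C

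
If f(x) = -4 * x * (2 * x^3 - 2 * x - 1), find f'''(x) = -192*x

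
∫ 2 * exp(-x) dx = -2*exp(-x) + C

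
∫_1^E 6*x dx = -3 + 3*exp(2)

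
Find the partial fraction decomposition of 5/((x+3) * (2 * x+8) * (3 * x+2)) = 9/(28*(3*x + 2)) + 1/(4*(x + 4)) - 5/(14*(x + 3))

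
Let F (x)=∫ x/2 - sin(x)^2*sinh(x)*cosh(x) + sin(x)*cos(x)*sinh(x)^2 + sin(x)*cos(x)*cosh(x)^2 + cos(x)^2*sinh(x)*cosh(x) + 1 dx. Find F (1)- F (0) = sin(2)*sinh(2)/4 + 5/4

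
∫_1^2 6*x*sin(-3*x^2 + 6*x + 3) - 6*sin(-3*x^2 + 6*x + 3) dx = cos(3) - cos(6)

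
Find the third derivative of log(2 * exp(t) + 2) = (-exp(2*t) + exp(t))/(exp(3*t) + 3*exp(2*t) + 3*exp(t) + 1)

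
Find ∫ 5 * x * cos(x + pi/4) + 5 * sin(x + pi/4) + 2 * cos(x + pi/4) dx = (5*x + 2)*sin(x + pi/4) + C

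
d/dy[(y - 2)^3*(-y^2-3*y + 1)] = -5*y^4 + 12*y^3 + 21*y^2 - 68*y + 36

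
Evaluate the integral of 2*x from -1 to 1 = 0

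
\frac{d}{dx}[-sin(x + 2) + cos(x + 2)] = -sin(x + 2) - cos(x + 2)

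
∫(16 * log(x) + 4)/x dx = 4*(2*log(x) + 1)*log(x) + C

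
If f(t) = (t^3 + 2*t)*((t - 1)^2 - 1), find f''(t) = 20*t^3 - 24*t^2 + 12*t - 8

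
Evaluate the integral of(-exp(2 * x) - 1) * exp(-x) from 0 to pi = -exp(pi) + exp(-pi)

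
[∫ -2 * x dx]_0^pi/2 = -pi^2/4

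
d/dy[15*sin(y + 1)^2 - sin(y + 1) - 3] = 15*sin(2*y + 2) - cos(y + 1)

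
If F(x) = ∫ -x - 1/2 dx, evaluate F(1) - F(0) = -1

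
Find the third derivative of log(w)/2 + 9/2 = w^(-3)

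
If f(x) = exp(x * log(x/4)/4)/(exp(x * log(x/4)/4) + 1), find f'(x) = (exp(x*log(x)/4 - x*log(2)/2)*log(x) - 2*exp(x*log(x)/4 - x*log(2)/2)*log(2) + exp(x*log(x)/4 - x*log(2)/2))/(4 + 4*exp(-x*log(2))*exp(x*log(x)/2) + 8*exp(-x*log(2)/2)*exp(x*log(x)/4))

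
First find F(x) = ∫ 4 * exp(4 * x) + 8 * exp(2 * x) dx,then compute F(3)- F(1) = -(2 + exp(2))^2 + (2 + exp(6))^2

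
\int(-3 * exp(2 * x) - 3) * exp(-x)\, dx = -6*sinh(x) + C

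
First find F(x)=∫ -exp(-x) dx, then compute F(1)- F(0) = -1 + exp(-1)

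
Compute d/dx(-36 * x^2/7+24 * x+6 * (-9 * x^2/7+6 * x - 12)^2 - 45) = 1944*x^3/49 - 1944*x^2/7 + 792*x - 840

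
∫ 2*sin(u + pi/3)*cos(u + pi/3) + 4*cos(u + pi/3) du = (sin(u + pi/3) + 2)^2 + C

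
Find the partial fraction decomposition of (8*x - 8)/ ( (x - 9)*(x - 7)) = -24/(x - 7) + 32/(x - 9)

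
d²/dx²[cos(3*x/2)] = -9*cos(3*x/2)/4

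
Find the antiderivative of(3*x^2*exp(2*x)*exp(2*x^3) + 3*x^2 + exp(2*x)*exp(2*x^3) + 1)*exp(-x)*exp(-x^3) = -exp(-x^3 - x) + exp(x^3 + x) + C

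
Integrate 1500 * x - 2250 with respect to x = 750*x^2 - 2250*x + C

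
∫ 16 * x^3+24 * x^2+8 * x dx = 4*x^4 + 8*x^3 + 4*x^2 + C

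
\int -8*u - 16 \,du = -4*u^2 - 16*u + C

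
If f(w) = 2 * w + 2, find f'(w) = 2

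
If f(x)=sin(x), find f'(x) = cos(x)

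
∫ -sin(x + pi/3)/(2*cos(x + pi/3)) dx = log(cos(x + pi/3))/2 + C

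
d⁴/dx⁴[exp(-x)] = exp(-x)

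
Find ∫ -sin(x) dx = cos(x) + C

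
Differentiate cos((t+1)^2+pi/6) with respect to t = -2*(t + 1)*sin(t^2 + 2*t + pi/6 + 1)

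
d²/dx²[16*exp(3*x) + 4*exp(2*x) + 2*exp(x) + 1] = 144*exp(3*x) + 16*exp(2*x) + 2*exp(x)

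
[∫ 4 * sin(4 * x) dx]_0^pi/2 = 0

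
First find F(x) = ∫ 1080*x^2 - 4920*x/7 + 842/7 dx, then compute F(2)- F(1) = 1586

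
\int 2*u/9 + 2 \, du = u^2/9 + 2*u + C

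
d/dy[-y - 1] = -1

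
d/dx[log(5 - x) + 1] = 1/(x - 5)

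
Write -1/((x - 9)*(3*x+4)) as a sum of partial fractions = 3/(31*(3*x + 4)) - 1/(31*(x - 9))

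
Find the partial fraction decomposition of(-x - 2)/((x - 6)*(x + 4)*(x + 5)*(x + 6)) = -1/(6*(x + 6)) + 3/(11*(x + 5)) - 1/(10*(x + 4)) - 1/(165*(x - 6))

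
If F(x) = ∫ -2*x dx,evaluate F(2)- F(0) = -4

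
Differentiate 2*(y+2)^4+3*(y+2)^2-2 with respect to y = 8*y^3 + 48*y^2 + 102*y + 76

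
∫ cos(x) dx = sin(x) + C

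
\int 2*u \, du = u^2 + C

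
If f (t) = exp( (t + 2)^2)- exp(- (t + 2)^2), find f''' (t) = (8*t^3*exp(2*t^2 + 8*t + 8) + 8*t^3 + 48*t^2*exp(2*t^2 + 8*t + 8) + 48*t^2 + 108*t*exp(2*t^2 + 8*t + 8) + 84*t + 88*exp(2*t^2 + 8*t + 8) + 40)*exp(-t^2 - 4*t - 4)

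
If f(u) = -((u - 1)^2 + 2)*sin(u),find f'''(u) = u^2*cos(u) + 6*u*sin(u) - 2*u*cos(u) - 6*sin(u) - 3*cos(u)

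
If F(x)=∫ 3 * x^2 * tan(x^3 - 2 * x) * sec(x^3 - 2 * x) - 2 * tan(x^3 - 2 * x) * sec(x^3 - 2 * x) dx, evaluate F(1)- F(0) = -1 + sec(1)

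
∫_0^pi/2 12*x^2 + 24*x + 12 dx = -4 + 4*(1 + pi/2)^3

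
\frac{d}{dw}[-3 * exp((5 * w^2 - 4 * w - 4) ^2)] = -300*w^3*exp(25*w^4 - 40*w^3 - 24*w^2 + 32*w + 16) + 360*w^2*exp(25*w^4 - 40*w^3 - 24*w^2 + 32*w + 16) + 144*w*exp(25*w^4 - 40*w^3 - 24*w^2 + 32*w + 16) - 96*exp(25*w^4 - 40*w^3 - 24*w^2 + 32*w + 16)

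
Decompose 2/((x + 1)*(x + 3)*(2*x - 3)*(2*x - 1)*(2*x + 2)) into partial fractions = -4/(63*(2*x - 1)) + 4/(225*(2*x - 3)) + 1/(252*(x + 3)) + 17/(900*(x + 1)) + 1/(30*(x + 1)^2)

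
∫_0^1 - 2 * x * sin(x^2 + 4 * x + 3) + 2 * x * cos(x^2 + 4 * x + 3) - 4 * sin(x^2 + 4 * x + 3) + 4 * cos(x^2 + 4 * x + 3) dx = cos(8) - sin(3) + sin(8) - cos(3)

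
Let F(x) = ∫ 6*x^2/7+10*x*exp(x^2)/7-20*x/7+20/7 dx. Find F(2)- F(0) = 11/7 + 5*exp(4)/7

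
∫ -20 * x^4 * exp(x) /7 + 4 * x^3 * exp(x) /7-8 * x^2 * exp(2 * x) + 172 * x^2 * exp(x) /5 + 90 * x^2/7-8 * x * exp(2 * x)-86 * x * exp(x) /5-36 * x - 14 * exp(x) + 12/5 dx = -2*(2*x*exp(x) - 3)*(25*x^3 - 105*x^2 + 35*x*exp(x) + 14*x + 175)/35 + C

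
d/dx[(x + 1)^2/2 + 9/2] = x + 1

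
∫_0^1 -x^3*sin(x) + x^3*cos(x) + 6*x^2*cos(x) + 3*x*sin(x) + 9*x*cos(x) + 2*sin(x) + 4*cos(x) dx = -1 + 8*cos(1) + 8*sin(1)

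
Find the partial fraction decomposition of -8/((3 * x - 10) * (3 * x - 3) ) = -8/(7*(3*x - 10)) + 8/(21*(x - 1))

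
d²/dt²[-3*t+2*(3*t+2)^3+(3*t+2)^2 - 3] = 324*t + 234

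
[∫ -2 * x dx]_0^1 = -1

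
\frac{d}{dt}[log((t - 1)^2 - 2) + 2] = (2*t - 2)/(t^2 - 2*t - 1)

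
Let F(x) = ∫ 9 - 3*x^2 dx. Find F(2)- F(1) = 2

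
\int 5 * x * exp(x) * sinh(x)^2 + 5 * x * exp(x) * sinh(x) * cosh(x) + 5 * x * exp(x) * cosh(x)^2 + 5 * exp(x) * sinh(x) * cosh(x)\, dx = 5*x*exp(x)*sinh(2*x)/2 + C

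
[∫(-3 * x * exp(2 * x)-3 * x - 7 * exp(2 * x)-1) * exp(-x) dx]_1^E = (-3*E - 4)*(-exp(-E) + exp(E)) - 7*exp(-1) + 7*E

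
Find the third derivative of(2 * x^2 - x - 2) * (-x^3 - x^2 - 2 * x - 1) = -120*x^2 - 24*x - 6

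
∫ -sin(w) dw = cos(w) + C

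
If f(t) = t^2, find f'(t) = 2*t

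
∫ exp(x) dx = exp(x) + C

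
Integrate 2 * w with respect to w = w^2 + C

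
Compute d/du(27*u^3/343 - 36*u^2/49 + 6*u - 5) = 81*u^2/343 - 72*u/49 + 6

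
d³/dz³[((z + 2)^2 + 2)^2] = 24*z + 48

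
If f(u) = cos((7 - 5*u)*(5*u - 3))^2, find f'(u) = 50*(1 - u)*sin(50*u^2 - 100*u + 42)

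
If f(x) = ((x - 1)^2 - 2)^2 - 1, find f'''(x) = 24*x - 24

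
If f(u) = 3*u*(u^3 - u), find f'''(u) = 72*u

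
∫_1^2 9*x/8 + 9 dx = 171/16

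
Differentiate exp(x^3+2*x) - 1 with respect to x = 3*x^2*exp(x^3 + 2*x) + 2*exp(x^3 + 2*x)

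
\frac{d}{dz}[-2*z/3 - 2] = -2/3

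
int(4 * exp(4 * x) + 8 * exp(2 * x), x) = (exp(2*x) + 2)^2 + C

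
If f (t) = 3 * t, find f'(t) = 3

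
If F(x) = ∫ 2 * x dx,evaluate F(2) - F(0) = 4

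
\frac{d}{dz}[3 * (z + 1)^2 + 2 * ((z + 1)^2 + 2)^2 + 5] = 8*z^3 + 24*z^2 + 46*z + 30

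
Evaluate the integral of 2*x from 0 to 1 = 1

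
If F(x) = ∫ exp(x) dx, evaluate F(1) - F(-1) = E - exp(-1)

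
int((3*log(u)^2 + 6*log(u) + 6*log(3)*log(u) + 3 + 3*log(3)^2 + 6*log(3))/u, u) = (log(3*u) + 1)^3 + C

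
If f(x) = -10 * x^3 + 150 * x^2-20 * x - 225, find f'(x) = -30*x^2 + 300*x - 20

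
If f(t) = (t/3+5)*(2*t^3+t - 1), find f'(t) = 8*t^3/3 + 30*t^2 + 2*t/3 + 14/3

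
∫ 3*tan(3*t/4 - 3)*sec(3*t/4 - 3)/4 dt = sec(3*t/4 - 3) + C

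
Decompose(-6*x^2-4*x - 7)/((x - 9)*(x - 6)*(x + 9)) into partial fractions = -457/(270*(x + 9)) + 247/(45*(x - 6)) - 529/(54*(x - 9))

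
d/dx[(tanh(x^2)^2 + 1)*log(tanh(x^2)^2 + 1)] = 4*x*(log(2 - 1/cosh(x^2)^2) + 1)*sinh(x^2)/cosh(x^2)^3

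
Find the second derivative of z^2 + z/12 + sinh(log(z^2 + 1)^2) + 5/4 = 2*(z^4 + 8*z^2*log(z^2 + 1)^2*sinh(log(z^2 + 1)^2) - 2*z^2*log(z^2 + 1)*cosh(log(z^2 + 1)^2) + 4*z^2*cosh(log(z^2 + 1)^2) + 2*z^2 + 2*log(z^2 + 1)*cosh(log(z^2 + 1)^2) + 1)/(z^4 + 2*z^2 + 1)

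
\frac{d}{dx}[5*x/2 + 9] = 5/2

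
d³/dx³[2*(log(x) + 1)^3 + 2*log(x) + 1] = (12*log(x)^2 - 12*log(x) - 8)/x^3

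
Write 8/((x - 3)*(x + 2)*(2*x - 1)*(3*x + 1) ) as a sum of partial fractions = 108/(125*(3*x + 1)) - 64/(125*(2*x - 1)) - 8/(125*(x + 2)) + 4/(125*(x - 3))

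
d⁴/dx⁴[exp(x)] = exp(x)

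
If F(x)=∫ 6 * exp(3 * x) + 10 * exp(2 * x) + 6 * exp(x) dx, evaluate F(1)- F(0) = -14 - (1 + E)^2 + 2*E + 2*(1 + E)^3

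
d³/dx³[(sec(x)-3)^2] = 2*(3 - 4/cos(x) - 18/cos(x)^2 + 12/cos(x)^3)*sin(x)/cos(x)^2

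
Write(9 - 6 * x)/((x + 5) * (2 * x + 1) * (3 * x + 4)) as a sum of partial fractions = -153/(55*(3*x + 4)) + 16/(15*(2*x + 1)) + 13/(33*(x + 5))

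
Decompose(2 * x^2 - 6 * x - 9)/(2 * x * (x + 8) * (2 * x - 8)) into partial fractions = 167/(384*(x + 8)) - 1/(192*(x - 4)) + 9/(128*x)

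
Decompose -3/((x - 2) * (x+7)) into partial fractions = 1/(3*(x + 7)) - 1/(3*(x - 2))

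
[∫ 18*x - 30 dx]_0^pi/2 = -25 + (5 - 3*pi/2)^2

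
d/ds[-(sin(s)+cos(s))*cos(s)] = -sqrt(2)*cos(2*s + pi/4)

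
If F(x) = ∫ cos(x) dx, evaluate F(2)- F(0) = sin(2)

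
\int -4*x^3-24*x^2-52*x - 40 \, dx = -x^4 - 8*x^3 - 26*x^2 - 40*x + C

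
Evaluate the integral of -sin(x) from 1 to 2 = -cos(1) + cos(2)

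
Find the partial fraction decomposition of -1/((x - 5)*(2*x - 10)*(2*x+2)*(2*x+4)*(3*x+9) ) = -1/(3072*(x + 3)) + 1/(1176*(x + 2)) - 1/(1728*(x + 1)) + 73/(1354752*(x - 5)) - 1/(8064*(x - 5)^2)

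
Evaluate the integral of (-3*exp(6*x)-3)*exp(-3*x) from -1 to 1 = -2*exp(3) + 2*exp(-3)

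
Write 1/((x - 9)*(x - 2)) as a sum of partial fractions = -1/(7*(x - 2)) + 1/(7*(x - 9))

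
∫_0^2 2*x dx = 4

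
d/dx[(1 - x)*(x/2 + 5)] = -x - 9/2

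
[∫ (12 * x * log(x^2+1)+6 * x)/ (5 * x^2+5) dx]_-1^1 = 0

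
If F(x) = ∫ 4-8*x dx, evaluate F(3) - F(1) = -24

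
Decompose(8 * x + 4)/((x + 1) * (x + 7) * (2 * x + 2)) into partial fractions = -13/(18*(x + 7)) + 13/(18*(x + 1)) - 1/(3*(x + 1)^2)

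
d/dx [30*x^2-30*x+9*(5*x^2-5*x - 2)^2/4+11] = 225*x^3 - 675*x^2/2 + 165*x/2 + 15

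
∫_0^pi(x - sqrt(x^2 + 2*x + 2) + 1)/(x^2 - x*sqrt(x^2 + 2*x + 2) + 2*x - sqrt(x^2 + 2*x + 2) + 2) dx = log(-pi - 1 + sqrt(1 + (-pi - 1)^2)) - log(-1 + sqrt(2))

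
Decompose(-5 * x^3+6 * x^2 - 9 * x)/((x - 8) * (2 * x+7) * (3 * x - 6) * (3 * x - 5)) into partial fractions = -580/(1767*(3*x - 5)) - 2555/(23529*(2*x + 7)) + 17/(99*(x - 2)) - 1124/(3933*(x - 8))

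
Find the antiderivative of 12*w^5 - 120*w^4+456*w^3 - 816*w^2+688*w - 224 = 2*w^6 - 24*w^5 + 114*w^4 - 272*w^3 + 344*w^2 - 224*w + C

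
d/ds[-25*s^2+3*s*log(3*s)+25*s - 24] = -50*s + 3*log(s) + 3*log(3) + 28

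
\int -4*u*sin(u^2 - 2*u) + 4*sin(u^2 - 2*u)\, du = 2*cos(u*(u - 2)) + C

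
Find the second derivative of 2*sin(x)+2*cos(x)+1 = -2*sin(x) - 2*cos(x)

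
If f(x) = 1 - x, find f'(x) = -1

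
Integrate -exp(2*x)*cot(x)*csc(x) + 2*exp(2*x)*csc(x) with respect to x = exp(2*x)*csc(x) + C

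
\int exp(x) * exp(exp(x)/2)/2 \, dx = exp(exp(x)/2) + C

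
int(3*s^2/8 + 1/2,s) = s^3/8 + s/2 + C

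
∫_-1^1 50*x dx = 0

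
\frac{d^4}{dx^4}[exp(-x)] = exp(-x)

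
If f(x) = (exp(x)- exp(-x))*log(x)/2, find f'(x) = (x*exp(2*x)*log(x) + x*log(x) + exp(2*x) - 1)*exp(-x)/(2*x)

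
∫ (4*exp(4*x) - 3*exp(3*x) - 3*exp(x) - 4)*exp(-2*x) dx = 8*sinh(x)^2 - 6*sinh(x) + C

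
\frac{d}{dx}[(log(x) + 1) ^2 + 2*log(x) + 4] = (2*log(x) + 4)/x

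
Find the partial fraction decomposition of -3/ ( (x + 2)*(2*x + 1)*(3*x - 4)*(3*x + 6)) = -27/(1100*(3*x - 4)) + 8/(99*(2*x + 1)) - 29/(900*(x + 2)) - 1/(30*(x + 2)^2)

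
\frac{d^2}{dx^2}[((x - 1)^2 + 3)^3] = 30*x^4 - 120*x^3 + 288*x^2 - 336*x + 192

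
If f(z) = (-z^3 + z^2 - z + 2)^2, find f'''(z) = 120*z^3 - 120*z^2 + 72*z - 36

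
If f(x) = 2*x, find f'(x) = 2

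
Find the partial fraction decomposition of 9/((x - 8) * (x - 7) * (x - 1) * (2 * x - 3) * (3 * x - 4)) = -729/(340*(3*x - 4)) + 144/(143*(2*x - 3)) + 3/(14*(x - 1)) - 3/(374*(x - 7)) + 9/(1820*(x - 8))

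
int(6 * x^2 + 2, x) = 2*x^3 + 2*x + C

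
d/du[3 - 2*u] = -2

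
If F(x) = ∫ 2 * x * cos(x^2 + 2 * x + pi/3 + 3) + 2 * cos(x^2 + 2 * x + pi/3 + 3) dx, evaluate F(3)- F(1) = -sin(pi/3 + 6) + sin(pi/3 + 18)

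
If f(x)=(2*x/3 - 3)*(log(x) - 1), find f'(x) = (2*x*log(x) - 9)/(3*x)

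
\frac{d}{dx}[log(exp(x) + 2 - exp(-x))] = (exp(2*x) + 1)/(exp(2*x) + 2*exp(x) - 1)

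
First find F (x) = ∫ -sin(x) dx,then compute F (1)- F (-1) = 0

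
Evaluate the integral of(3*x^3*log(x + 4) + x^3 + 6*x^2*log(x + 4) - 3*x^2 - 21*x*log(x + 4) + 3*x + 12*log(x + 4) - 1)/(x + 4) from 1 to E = (-1 + E)^3*log(E + 4)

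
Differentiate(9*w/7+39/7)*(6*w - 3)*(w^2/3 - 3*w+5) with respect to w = 72*w^3/7 - 279*w^2/7 - 780*w/7 + 198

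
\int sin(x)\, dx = -cos(x) + C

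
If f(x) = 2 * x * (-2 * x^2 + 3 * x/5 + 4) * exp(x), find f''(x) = -4*x^3*exp(x) - 114*x^2*exp(x)/5 - 56*x*exp(x)/5 + 92*exp(x)/5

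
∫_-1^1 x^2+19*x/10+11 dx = 68/3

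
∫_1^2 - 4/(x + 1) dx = -4*log(3) + 4*log(2)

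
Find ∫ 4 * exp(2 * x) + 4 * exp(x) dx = 2*(exp(x) + 2)*exp(x) + C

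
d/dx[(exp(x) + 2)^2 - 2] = 2*exp(2*x) + 4*exp(x)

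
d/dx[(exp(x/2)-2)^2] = -2*exp(x/2) + exp(x)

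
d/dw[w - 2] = 1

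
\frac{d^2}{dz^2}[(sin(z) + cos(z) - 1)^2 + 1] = -4*sin(2*z) + 2*sqrt(2)*sin(z + pi/4)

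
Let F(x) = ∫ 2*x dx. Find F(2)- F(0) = 4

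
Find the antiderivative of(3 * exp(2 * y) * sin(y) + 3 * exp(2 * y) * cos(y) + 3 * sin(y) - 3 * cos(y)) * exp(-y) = 6*sin(y)*sinh(y) + C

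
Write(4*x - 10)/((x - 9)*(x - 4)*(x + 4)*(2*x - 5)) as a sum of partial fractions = 1/(52*(x + 4)) - 1/(20*(x - 4)) + 2/(65*(x - 9))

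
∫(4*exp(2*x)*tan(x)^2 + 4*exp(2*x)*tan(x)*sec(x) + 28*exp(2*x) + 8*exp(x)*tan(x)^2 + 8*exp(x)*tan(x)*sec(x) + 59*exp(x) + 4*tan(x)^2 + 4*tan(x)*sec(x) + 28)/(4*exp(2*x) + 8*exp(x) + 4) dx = ((4*exp(x) + 4)*(6*x + tan(x) + sec(x) + 9) + 3*exp(x))/(4*(exp(x) + 1)) + C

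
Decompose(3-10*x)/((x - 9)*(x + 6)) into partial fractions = -21/(5*(x + 6)) - 29/(5*(x - 9))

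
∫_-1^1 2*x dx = 0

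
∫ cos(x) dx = sin(x) + C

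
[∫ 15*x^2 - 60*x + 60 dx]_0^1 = 35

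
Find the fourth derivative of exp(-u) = exp(-u)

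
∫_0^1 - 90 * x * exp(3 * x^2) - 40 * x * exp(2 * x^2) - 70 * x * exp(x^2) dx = -15*exp(3) - 35*E - 10*exp(2) + 60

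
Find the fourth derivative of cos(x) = cos(x)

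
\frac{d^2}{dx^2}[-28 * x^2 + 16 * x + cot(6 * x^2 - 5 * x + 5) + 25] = 288*x^2*cos(6*x^2 - 5*x + 5)/sin(6*x^2 - 5*x + 5)^3 - 240*x*cos(6*x^2 - 5*x + 5)/sin(6*x^2 - 5*x + 5)^3 - 56 - 12/sin(6*x^2 - 5*x + 5)^2 + 50*cos(6*x^2 - 5*x + 5)/sin(6*x^2 - 5*x + 5)^3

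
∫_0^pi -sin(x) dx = -2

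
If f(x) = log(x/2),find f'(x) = 1/x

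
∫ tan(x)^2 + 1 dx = tan(x) + C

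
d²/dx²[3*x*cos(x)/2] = -3*x*cos(x)/2 - 3*sin(x)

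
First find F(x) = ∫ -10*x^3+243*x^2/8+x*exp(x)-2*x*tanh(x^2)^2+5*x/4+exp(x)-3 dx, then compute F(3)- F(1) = -E - tanh(1) + tanh(9) + 217/4 + 3*exp(3)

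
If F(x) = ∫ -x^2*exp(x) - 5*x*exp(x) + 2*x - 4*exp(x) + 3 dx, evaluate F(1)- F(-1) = -5*E - exp(-1) + 6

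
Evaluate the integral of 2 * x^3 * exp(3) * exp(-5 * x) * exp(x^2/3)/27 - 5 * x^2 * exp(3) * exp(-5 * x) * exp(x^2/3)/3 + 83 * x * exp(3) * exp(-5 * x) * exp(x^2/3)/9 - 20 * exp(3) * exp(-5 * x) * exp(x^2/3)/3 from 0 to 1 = -exp(3) - 5*exp(-5/3)/9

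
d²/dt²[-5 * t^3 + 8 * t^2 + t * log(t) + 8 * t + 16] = (-30*t^2 + 16*t + 1)/t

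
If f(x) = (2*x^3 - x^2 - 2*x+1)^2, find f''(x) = 120*x^4 - 80*x^3 - 84*x^2 + 48*x + 4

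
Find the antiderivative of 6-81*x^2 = -27*x^3 + 6*x + C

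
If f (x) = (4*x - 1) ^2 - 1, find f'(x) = 32*x - 8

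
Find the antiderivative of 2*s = s^2 + C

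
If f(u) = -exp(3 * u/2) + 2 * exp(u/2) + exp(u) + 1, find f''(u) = -9*exp(3*u/2)/4 + exp(u/2)/2 + exp(u)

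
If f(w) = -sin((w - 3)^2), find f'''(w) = 8*w^3*cos(w^2 - 6*w + 9) - 72*w^2*cos(w^2 - 6*w + 9) + 12*w*sin(w^2 - 6*w + 9) + 216*w*cos(w^2 - 6*w + 9) - 36*sin(w^2 - 6*w + 9) - 216*cos(w^2 - 6*w + 9)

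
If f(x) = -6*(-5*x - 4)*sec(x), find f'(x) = 30*x*tan(x)*sec(x) + 24*tan(x)*sec(x) + 30*sec(x)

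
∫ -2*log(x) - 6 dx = -2*x*(log(x) + 2) + C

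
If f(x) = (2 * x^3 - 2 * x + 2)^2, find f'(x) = 24*x^5 - 32*x^3 + 24*x^2 + 8*x - 8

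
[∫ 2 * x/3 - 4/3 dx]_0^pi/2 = -4/3 + (-2 + pi/2)^2/3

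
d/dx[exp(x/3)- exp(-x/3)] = (exp(2*x/3) + 1)*exp(-x/3)/3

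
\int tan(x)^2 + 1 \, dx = tan(x) + C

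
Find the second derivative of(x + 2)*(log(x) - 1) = (x - 2)/x^2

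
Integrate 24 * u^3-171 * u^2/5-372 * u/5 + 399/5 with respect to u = 6*u^4 - 57*u^3/5 - 186*u^2/5 + 399*u/5 + C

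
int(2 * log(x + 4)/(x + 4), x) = log(x + 4)^2 + C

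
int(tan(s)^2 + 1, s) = tan(s) + C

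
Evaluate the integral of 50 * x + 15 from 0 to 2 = 130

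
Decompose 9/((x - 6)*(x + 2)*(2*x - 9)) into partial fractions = -12/(13*(2*x - 9)) + 9/(104*(x + 2)) + 3/(8*(x - 6))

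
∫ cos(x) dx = sin(x) + C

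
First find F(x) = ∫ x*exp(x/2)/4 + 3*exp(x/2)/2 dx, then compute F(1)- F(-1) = -3*exp(-1/2)/2 + 5*exp(1/2)/2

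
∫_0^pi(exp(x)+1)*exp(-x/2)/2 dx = -exp(-pi/2) + exp(pi/2)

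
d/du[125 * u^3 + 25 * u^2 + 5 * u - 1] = 375*u^2 + 50*u + 5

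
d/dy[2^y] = 2^y*log(2)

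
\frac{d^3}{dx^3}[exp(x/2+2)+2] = exp(x/2 + 2)/8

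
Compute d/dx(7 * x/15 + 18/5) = 7/15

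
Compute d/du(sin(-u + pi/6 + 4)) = -sin(u - 4 + pi/3)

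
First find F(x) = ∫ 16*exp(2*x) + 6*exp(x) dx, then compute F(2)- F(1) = -6*E - 2*exp(2) + 8*exp(4)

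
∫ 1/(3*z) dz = log(z)/3 + C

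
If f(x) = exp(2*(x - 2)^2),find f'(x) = 4*x*exp(2*x^2 - 8*x + 8) - 8*exp(2*x^2 - 8*x + 8)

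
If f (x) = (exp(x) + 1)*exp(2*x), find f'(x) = 3*exp(3*x) + 2*exp(2*x)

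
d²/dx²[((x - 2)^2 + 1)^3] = 30*x^4 - 240*x^3 + 756*x^2 - 1104*x + 630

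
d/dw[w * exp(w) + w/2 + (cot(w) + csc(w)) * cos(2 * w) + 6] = w*exp(w) + exp(w) - 2*sin(2*w)/tan(w) - 2*cos(w) + 1/2 - cos(2*w)/sin(w)^2 - 2*cos(w)/(1 - cos(2*w))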